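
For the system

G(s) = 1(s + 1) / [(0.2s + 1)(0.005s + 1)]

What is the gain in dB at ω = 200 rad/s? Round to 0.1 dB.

At ω = 200 rad/s:
zero (1 + j200·1) = 1 + j200 → |·| ≈ 200, ∠ ≈ 89.71°
pole (1 + j200·0.2) = 1 + j40 → |·| ≈ 40.012, ∠ ≈ 88.57°
pole (1 + j200·0.005) = 1 + j1 → |·| ≈ 1.4142, ∠ ≈ 45.00°
|G| = 1 · 200 / (40.012 · 1.4142) ≈ 3.5345
Gain = 20 log₁₀(3.5345) ≈ 10.97 dB

11.0 dB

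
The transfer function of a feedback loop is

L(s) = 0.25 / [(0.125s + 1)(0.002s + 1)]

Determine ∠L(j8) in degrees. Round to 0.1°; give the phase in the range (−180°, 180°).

At ω = 8 rad/s:
pole (1 + j8·0.125) = 1 + j1 → |·| ≈ 1.4142, ∠ ≈ 45.00°
pole (1 + j8·0.002) = 1 + j0.016 → |·| ≈ 1.0001, ∠ ≈ 0.92°
∠L = (0°) − (45.00° + 0.92°) = -45.92°

-45.9°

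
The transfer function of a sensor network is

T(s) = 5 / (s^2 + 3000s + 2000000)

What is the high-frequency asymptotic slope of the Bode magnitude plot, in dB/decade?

Each pole contributes −20 dB/decade at high frequency; each zero contributes +20 dB/decade.
Net: 0 zero(s) − 2 pole(s) → -40 dB/decade.

-40 dB/decade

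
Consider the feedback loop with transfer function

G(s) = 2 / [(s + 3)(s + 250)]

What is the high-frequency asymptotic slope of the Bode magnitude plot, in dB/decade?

Each pole contributes −20 dB/decade at high frequency; each zero contributes +20 dB/decade.
Net: 0 zero(s) − 2 pole(s) → -40 dB/decade.

-40 dB/decade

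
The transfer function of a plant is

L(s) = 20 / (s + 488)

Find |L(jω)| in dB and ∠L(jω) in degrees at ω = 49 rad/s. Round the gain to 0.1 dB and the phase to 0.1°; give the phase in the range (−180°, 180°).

-27.8 dB, -5.7°

At s = jω = j49:
pole (s+488): 488 + j49 → |·| = √(488²+49²) = √240545 ≈ 490.45, ∠ = arctan(49/488) ≈ 5.73°
|L| = 20 / 490.45 ≈ 0.040779
Gain = 20 log₁₀(0.040779) ≈ -27.79 dB
∠L = 0.00° − 5.73° = -5.73°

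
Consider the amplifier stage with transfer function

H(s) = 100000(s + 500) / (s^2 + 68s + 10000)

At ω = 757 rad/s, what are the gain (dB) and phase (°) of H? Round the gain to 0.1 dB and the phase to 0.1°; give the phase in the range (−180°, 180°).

44.1 dB, -118.2°

At s = jω = j757:
zero (s+500): 500 + j757 → |·| = √(500²+757²) = √823049 ≈ 907.22, ∠ = arctan(757/500) ≈ 56.56°
quadratic: (j757)² + 68·j757 + 10000 = -563049 + j51476 → |·| ≈ 5.654e+05, ∠ ≈ 174.78°
|H| = 100000 · 907.22 / 5.654e+05 ≈ 160.46
Gain = 20 log₁₀(160.46) ≈ 44.11 dB
∠H = 56.56° − 174.78° = -118.22°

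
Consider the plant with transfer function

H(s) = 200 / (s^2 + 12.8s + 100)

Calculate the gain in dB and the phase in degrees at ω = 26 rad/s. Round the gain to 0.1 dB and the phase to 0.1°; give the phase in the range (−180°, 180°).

At s = jω = j26:
quadratic: (j26)² + 12.8·j26 + 100 = -576 + j332.8 → |·| ≈ 665.23, ∠ ≈ 149.98°
|H| = 200 / 665.23 ≈ 0.30065
Gain = 20 log₁₀(0.30065) ≈ -10.44 dB
∠H = 0.00° − 149.98° = -149.98°

-10.4 dB, -150.0°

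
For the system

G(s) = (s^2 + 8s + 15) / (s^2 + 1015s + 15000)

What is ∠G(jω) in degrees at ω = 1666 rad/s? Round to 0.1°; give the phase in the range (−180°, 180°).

Substitute s = j1666:
Numerator: (j1666)^2 + 8(j1666) + 15 = -2775541 + j13328
Denominator: (j1666)^2 + 1015(j1666) + 15000 = -2760556 + j1690990
|N| = √(2775541² + 13328²) ≈ 2.7756e+06, ∠N ≈ 179.72°
|D| = √(2760556² + 1690990²) ≈ 3.2373e+06, ∠D ≈ 148.51°
∠G = 179.72° − 148.51° = 31.21°

31.2°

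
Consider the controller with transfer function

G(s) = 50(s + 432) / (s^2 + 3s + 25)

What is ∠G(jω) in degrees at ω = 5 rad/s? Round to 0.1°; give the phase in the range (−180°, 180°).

At s = jω = j5:
zero (s+432): 432 + j5 → |·| = √(432²+5²) = √186649 ≈ 432.03, ∠ = arctan(5/432) ≈ 0.66°
quadratic: (j5)² + 3·j5 + 25 = 0 + j15 → |·| ≈ 15, ∠ ≈ 90.00°
∠G = 0.66° − 90.00° = -89.34°

-89.3°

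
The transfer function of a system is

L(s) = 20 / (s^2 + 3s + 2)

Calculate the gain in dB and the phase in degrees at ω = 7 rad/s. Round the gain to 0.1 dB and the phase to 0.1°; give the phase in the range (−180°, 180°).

-8.2 dB, -155.9°

Substitute s = j7:
Numerator: 20 = 20 + j0
Denominator: (j7)^2 + 3(j7) + 2 = -47 + j21
|N| = √(20² + 0²) ≈ 20, ∠N ≈ 0.00°
|D| = √(47² + 21²) ≈ 51.478, ∠D ≈ 155.92°
|L| = 20 / 51.478 ≈ 0.38852
Gain = 20 log₁₀(0.38852) ≈ -8.21 dB
∠L = 0.00° − 155.92° = -155.92°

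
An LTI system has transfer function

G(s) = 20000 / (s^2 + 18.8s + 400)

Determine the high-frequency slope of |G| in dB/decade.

-40 dB/decade

Each pole contributes −20 dB/decade at high frequency; each zero contributes +20 dB/decade.
Net: 0 zero(s) − 2 pole(s) → -40 dB/decade.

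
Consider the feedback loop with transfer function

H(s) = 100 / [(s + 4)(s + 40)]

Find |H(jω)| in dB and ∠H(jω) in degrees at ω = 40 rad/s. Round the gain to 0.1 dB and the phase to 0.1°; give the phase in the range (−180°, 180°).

At s = jω = j40:
pole (s+4): 4 + j40 → |·| = √(4²+40²) = √1616 ≈ 40.2, ∠ = arctan(40/4) ≈ 84.29°
pole (s+40): 40 + j40 → |·| = √(40²+40²) = √3200 ≈ 56.569, ∠ = arctan(40/40) ≈ 45.00°
|H| = 100 / 2274.1 ≈ 0.043973
Gain = 20 log₁₀(0.043973) ≈ -27.14 dB
∠H = 0.00° − 129.29° = -129.29°

-27.1 dB, -129.3°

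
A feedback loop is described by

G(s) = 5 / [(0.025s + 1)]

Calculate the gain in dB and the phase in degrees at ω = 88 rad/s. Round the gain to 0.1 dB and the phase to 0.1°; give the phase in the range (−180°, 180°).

6.3 dB, -65.6°

At ω = 88 rad/s:
pole (1 + j88·0.025) = 1 + j2.2 → |·| ≈ 2.4166, ∠ ≈ 65.56°
|G| = 5 · 1 / (2.4166) ≈ 2.069
Gain = 20 log₁₀(2.069) ≈ 6.32 dB
∠G = (0°) − (65.56°) = -65.56°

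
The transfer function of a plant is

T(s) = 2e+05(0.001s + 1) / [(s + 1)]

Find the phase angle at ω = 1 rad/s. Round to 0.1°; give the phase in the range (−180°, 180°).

-44.9°

At ω = 1 rad/s:
zero (1 + j1·0.001) = 1 + j0.001 → |·| ≈ 1, ∠ ≈ 0.06°
pole (1 + j1·1) = 1 + j1 → |·| ≈ 1.4142, ∠ ≈ 45.00°
∠T = (0.06°) − (45.00°) = -44.94°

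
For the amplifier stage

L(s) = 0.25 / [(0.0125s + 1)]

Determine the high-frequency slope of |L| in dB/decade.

Each pole contributes −20 dB/decade at high frequency; each zero contributes +20 dB/decade.
Net: 0 zero(s) − 1 pole(s) → -20 dB/decade.

-20 dB/decade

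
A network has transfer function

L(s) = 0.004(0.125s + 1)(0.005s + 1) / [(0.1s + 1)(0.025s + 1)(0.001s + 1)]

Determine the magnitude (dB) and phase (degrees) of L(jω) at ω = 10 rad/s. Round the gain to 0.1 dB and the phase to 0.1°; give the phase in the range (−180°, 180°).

At ω = 10 rad/s:
zero (1 + j10·0.125) = 1 + j1.25 → |·| ≈ 1.6008, ∠ ≈ 51.34°
zero (1 + j10·0.005) = 1 + j0.05 → |·| ≈ 1.0012, ∠ ≈ 2.86°
pole (1 + j10·0.1) = 1 + j1 → |·| ≈ 1.4142, ∠ ≈ 45.00°
pole (1 + j10·0.025) = 1 + j0.25 → |·| ≈ 1.0308, ∠ ≈ 14.04°
pole (1 + j10·0.001) = 1 + j0.01 → |·| ≈ 1, ∠ ≈ 0.57°
|L| = 0.004 · 1.6008 · 1.0012 / (1.4142 · 1.0308 · 1) ≈ 0.0043978
Gain = 20 log₁₀(0.0043978) ≈ -47.14 dB
∠L = (51.34° + 2.86°) − (45.00° + 14.04° + 0.57°) = -5.41°

-47.1 dB, -5.4°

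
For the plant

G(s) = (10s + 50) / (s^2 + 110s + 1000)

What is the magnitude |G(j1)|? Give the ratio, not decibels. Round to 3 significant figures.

Substitute s = j1:
Numerator: 10(j1) + 50 = 50 + j10
Denominator: (j1)^2 + 110(j1) + 1000 = 999 + j110
|N| = √(50² + 10²) ≈ 50.99, ∠N ≈ 11.31°
|D| = √(999² + 110²) ≈ 1005, ∠D ≈ 6.28°
|G| = 50.99 / 1005 ≈ 0.050736

0.0507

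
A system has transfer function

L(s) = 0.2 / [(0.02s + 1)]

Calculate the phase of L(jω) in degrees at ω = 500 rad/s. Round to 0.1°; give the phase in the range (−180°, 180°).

-84.3°

At ω = 500 rad/s:
pole (1 + j500·0.02) = 1 + j10 → |·| ≈ 10.05, ∠ ≈ 84.29°
∠L = (0°) − (84.29°) = -84.29°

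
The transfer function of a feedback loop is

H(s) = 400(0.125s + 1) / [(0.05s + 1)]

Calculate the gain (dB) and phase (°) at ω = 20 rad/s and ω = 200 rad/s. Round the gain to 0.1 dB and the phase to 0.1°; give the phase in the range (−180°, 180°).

At ω = 20 rad/s:
zero (1 + j20·0.125) = 1 + j2.5 → |·| ≈ 2.6926, ∠ ≈ 68.20°
pole (1 + j20·0.05) = 1 + j1 → |·| ≈ 1.4142, ∠ ≈ 45.00°
|H| = 400 · 2.6926 / (1.4142) ≈ 761.59
Gain = 20 log₁₀(761.59) ≈ 57.63 dB
∠H = (68.20°) − (45.00°) = 23.20°

At ω = 200 rad/s:
zero (1 + j200·0.125) = 1 + j25 → |·| ≈ 25.02, ∠ ≈ 87.71°
pole (1 + j200·0.05) = 1 + j10 → |·| ≈ 10.05, ∠ ≈ 84.29°
|H| = 400 · 25.02 / (10.05) ≈ 995.82
Gain = 20 log₁₀(995.82) ≈ 59.96 dB
∠H = (87.71°) − (84.29°) = 3.42°

ω = 20: 57.6 dB, 23.2°; ω = 200: 60.0 dB, 3.4°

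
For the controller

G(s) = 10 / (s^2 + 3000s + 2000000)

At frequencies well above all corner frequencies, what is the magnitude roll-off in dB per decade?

Each pole contributes −20 dB/decade at high frequency; each zero contributes +20 dB/decade.
Net: 0 zero(s) − 2 pole(s) → -40 dB/decade.

-40 dB/decade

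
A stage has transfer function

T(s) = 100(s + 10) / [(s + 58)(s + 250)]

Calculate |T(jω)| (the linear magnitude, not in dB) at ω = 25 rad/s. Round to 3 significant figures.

0.170

At s = jω = j25:
zero (s+10): 10 + j25 → |·| = √(10²+25²) = √725 ≈ 26.926, ∠ = arctan(25/10) ≈ 68.20°
pole (s+58): 58 + j25 → |·| = √(58²+25²) = √3989 ≈ 63.159, ∠ = arctan(25/58) ≈ 23.32°
pole (s+250): 250 + j25 → |·| = √(250²+25²) = √63125 ≈ 251.25, ∠ = arctan(25/250) ≈ 5.71°
|T| = 100 · 26.926 / 15869 ≈ 0.16968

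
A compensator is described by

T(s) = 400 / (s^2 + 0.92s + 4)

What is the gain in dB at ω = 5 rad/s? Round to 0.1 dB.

At s = jω = j5:
quadratic: (j5)² + 0.92·j5 + 4 = -21 + j4.6 → |·| ≈ 21.498, ∠ ≈ 167.64°
|T| = 400 / 21.498 ≈ 18.606
Gain = 20 log₁₀(18.606) ≈ 25.39 dB

25.4 dB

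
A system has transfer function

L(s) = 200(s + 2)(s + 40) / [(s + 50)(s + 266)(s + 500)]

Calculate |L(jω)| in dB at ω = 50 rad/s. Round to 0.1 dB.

-23.5 dB

At s = jω = j50:
zero (s+2): 2 + j50 → |·| = √(2²+50²) = √2504 ≈ 50.04, ∠ = arctan(50/2) ≈ 87.71°
zero (s+40): 40 + j50 → |·| = √(40²+50²) = √4100 ≈ 64.031, ∠ = arctan(50/40) ≈ 51.34°
pole (s+50): 50 + j50 → |·| = √(50²+50²) = √5000 ≈ 70.711, ∠ = arctan(50/50) ≈ 45.00°
pole (s+266): 266 + j50 → |·| = √(266²+50²) = √73256 ≈ 270.66, ∠ = arctan(50/266) ≈ 10.65°
pole (s+500): 500 + j50 → |·| = √(500²+50²) = √252500 ≈ 502.49, ∠ = arctan(50/500) ≈ 5.71°
|L| = 200 · 3204.1 / 9.617e+06 ≈ 0.066634
Gain = 20 log₁₀(0.066634) ≈ -23.53 dB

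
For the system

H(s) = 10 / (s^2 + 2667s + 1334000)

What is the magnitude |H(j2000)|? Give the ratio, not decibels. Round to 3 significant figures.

Substitute s = j2000:
Numerator: 10 = 10 + j0
Denominator: (j2000)^2 + 2667(j2000) + 1334000 = -2666000 + j5334000
|N| = √(10² + 0²) ≈ 10, ∠N ≈ 0.00°
|D| = √(2666000² + 5334000²) ≈ 5.9631e+06, ∠D ≈ 116.56°
|H| = 10 / 5.9631e+06 ≈ 1.677e-06

1.68e-06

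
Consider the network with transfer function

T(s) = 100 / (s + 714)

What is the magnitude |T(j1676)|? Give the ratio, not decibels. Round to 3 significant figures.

At s = jω = j1676:
pole (s+714): 714 + j1676 → |·| = √(714²+1676²) = √3318772 ≈ 1821.7, ∠ = arctan(1676/714) ≈ 66.93°
|T| = 100 / 1821.7 ≈ 0.054894

0.0549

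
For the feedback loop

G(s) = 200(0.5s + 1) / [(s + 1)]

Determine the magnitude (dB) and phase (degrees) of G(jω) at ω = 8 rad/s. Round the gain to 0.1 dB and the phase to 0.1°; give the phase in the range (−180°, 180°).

40.2 dB, -6.9°

At ω = 8 rad/s:
zero (1 + j8·0.5) = 1 + j4 → |·| ≈ 4.1231, ∠ ≈ 75.96°
pole (1 + j8·1) = 1 + j8 → |·| ≈ 8.0623, ∠ ≈ 82.87°
|G| = 200 · 4.1231 / (8.0623) ≈ 102.28
Gain = 20 log₁₀(102.28) ≈ 40.20 dB
∠G = (75.96°) − (82.87°) = -6.91°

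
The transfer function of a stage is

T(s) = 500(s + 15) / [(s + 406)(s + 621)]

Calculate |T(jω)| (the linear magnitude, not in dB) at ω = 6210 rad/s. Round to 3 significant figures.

At s = jω = j6210:
zero (s+15): 15 + j6210 → |·| = √(15²+6210²) = √38564325 ≈ 6210, ∠ = arctan(6210/15) ≈ 89.86°
pole (s+406): 406 + j6210 → |·| = √(406²+6210²) = √38728936 ≈ 6223.3, ∠ = arctan(6210/406) ≈ 86.26°
pole (s+621): 621 + j6210 → |·| = √(621²+6210²) = √38949741 ≈ 6241, ∠ = arctan(6210/621) ≈ 84.29°
|T| = 500 · 6210 / 3.884e+07 ≈ 0.079943

0.0799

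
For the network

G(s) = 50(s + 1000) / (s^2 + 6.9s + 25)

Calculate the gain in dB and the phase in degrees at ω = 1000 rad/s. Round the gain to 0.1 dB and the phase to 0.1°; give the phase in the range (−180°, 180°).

At s = jω = j1000:
zero (s+1000): 1000 + j1000 → |·| = √(1000²+1000²) = √2000000 ≈ 1414.2, ∠ = arctan(1000/1000) ≈ 45.00°
quadratic: (j1000)² + 6.9·j1000 + 25 = -999975 + j6900 → |·| ≈ 1e+06, ∠ ≈ 179.60°
|G| = 50 · 1414.2 / 1e+06 ≈ 0.07071
Gain = 20 log₁₀(0.07071) ≈ -23.01 dB
∠G = 45.00° − 179.60° = -134.60°

-23.0 dB, -134.6°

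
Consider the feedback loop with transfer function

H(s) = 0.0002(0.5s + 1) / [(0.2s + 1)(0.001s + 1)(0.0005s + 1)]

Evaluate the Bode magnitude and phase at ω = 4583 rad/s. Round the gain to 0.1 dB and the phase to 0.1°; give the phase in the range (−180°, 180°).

-87.4 dB, -144.1°

At ω = 4583 rad/s:
zero (1 + j4583·0.5) = 1 + j2291.5 → |·| ≈ 2291.5, ∠ ≈ 89.97°
pole (1 + j4583·0.2) = 1 + j916.6 → |·| ≈ 916.6, ∠ ≈ 89.94°
pole (1 + j4583·0.001) = 1 + j4.583 → |·| ≈ 4.6908, ∠ ≈ 77.69°
pole (1 + j4583·0.0005) = 1 + j2.2915 → |·| ≈ 2.5002, ∠ ≈ 66.42°
|H| = 0.0002 · 2291.5 / (916.6 · 4.6908 · 2.5002) ≈ 4.2633e-05
Gain = 20 log₁₀(4.2633e-05) ≈ -87.41 dB
∠H = (89.97°) − (89.94° + 77.69° + 66.42°) = -144.08°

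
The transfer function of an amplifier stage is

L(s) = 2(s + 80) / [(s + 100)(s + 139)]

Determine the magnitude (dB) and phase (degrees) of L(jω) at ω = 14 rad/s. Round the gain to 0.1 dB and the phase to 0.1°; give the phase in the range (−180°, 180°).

At s = jω = j14:
zero (s+80): 80 + j14 → |·| = √(80²+14²) = √6596 ≈ 81.216, ∠ = arctan(14/80) ≈ 9.93°
pole (s+100): 100 + j14 → |·| = √(100²+14²) = √10196 ≈ 100.98, ∠ = arctan(14/100) ≈ 7.97°
pole (s+139): 139 + j14 → |·| = √(139²+14²) = √19517 ≈ 139.7, ∠ = arctan(14/139) ≈ 5.75°
|L| = 2 · 81.216 / 14107 ≈ 0.011514
Gain = 20 log₁₀(0.011514) ≈ -38.78 dB
∠L = 9.93° − 13.72° = -3.79°

-38.8 dB, -3.8°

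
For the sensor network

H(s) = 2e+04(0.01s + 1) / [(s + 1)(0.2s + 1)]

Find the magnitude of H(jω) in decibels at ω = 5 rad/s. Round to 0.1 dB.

68.9 dB

At ω = 5 rad/s:
zero (1 + j5·0.01) = 1 + j0.05 → |·| ≈ 1.0012, ∠ ≈ 2.86°
pole (1 + j5·1) = 1 + j5 → |·| ≈ 5.099, ∠ ≈ 78.69°
pole (1 + j5·0.2) = 1 + j1 → |·| ≈ 1.4142, ∠ ≈ 45.00°
|H| = 2e+04 · 1.0012 / (5.099 · 1.4142) ≈ 2776.9
Gain = 20 log₁₀(2776.9) ≈ 68.87 dB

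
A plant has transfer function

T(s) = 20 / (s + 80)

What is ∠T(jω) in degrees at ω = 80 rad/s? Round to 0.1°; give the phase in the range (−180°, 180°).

-45.0°

At s = jω = j80:
pole (s+80): 80 + j80 → |·| = √(80²+80²) = √12800 ≈ 113.14, ∠ = arctan(80/80) ≈ 45.00°
∠T = 0.00° − 45.00° = -45.00°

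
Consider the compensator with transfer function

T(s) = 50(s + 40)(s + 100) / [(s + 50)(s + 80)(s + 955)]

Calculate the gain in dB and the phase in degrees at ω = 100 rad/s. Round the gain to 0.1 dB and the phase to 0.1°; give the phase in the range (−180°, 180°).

At s = jω = j100:
zero (s+40): 40 + j100 → |·| = √(40²+100²) = √11600 ≈ 107.7, ∠ = arctan(100/40) ≈ 68.20°
zero (s+100): 100 + j100 → |·| = √(100²+100²) = √20000 ≈ 141.42, ∠ = arctan(100/100) ≈ 45.00°
pole (s+50): 50 + j100 → |·| = √(50²+100²) = √12500 ≈ 111.8, ∠ = arctan(100/50) ≈ 63.43°
pole (s+80): 80 + j100 → |·| = √(80²+100²) = √16400 ≈ 128.06, ∠ = arctan(100/80) ≈ 51.34°
pole (s+955): 955 + j100 → |·| = √(955²+100²) = √922025 ≈ 960.22, ∠ = arctan(100/955) ≈ 5.98°
|T| = 50 · 15231 / 1.3748e+07 ≈ 0.055394
Gain = 20 log₁₀(0.055394) ≈ -25.13 dB
∠T = 113.20° − 120.75° = -7.55°

-25.1 dB, -7.6°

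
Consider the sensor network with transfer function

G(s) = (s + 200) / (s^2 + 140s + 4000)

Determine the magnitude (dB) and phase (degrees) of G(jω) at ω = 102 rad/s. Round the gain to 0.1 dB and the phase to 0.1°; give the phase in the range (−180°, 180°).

Substitute s = j102:
Numerator: (j102) + 200 = 200 + j102
Denominator: (j102)^2 + 140(j102) + 4000 = -6404 + j14280
|N| = √(200² + 102²) ≈ 224.51, ∠N ≈ 27.02°
|D| = √(6404² + 14280²) ≈ 15650, ∠D ≈ 114.15°
|G| = 224.51 / 15650 ≈ 0.014346
Gain = 20 log₁₀(0.014346) ≈ -36.87 dB
∠G = 27.02° − 114.15° = -87.13°

-36.9 dB, -87.1°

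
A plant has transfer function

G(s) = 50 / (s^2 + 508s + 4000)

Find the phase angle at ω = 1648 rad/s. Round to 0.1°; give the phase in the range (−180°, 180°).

-162.8°

Substitute s = j1648:
Numerator: 50 = 50 + j0
Denominator: (j1648)^2 + 508(j1648) + 4000 = -2711904 + j837184
|N| = √(50² + 0²) ≈ 50, ∠N ≈ 0.00°
|D| = √(2711904² + 837184²) ≈ 2.8382e+06, ∠D ≈ 162.84°
∠G = 0.00° − 162.84° = -162.84°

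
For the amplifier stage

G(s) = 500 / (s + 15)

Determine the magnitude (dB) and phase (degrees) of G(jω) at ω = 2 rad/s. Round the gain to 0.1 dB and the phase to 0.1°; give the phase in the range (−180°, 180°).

30.4 dB, -7.6°

At s = jω = j2:
pole (s+15): 15 + j2 → |·| = √(15²+2²) = √229 ≈ 15.133, ∠ = arctan(2/15) ≈ 7.59°
|G| = 500 / 15.133 ≈ 33.04
Gain = 20 log₁₀(33.04) ≈ 30.38 dB
∠G = 0.00° − 7.59° = -7.59°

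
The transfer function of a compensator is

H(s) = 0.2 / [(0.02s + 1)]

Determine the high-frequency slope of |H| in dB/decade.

Each pole contributes −20 dB/decade at high frequency; each zero contributes +20 dB/decade.
Net: 0 zero(s) − 1 pole(s) → -20 dB/decade.

-20 dB/decade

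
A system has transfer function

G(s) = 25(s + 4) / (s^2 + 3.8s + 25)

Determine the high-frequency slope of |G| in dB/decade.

-20 dB/decade

Each pole contributes −20 dB/decade at high frequency; each zero contributes +20 dB/decade.
Net: 1 zero(s) − 2 pole(s) → -20 dB/decade.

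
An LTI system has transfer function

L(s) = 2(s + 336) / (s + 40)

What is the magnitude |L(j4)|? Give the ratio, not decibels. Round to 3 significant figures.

16.7

At s = jω = j4:
zero (s+336): 336 + j4 → |·| = √(336²+4²) = √112912 ≈ 336.02, ∠ = arctan(4/336) ≈ 0.68°
pole (s+40): 40 + j4 → |·| = √(40²+4²) = √1616 ≈ 40.2, ∠ = arctan(4/40) ≈ 5.71°
|L| = 2 · 336.02 / 40.2 ≈ 16.717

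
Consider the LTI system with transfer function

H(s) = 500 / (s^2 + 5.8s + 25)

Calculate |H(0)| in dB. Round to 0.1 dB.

26.0 dB

H(0) = 500 / 25 = 20
20 log₁₀(20) ≈ 26.02 dB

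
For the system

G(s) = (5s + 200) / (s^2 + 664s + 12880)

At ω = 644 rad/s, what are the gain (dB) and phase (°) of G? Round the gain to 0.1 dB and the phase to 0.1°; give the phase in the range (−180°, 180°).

-45.2 dB, -46.8°

Substitute s = j644:
Numerator: 5(j644) + 200 = 200 + j3220
Denominator: (j644)^2 + 664(j644) + 12880 = -401856 + j427616
|N| = √(200² + 3220²) ≈ 3226.2, ∠N ≈ 86.45°
|D| = √(401856² + 427616²) ≈ 5.8681e+05, ∠D ≈ 133.22°
|G| = 3226.2 / 5.8681e+05 ≈ 0.0054979
Gain = 20 log₁₀(0.0054979) ≈ -45.20 dB
∠G = 86.45° − 133.22° = -46.77°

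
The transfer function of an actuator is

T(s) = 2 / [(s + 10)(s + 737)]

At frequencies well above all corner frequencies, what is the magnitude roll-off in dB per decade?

-40 dB/decade

Each pole contributes −20 dB/decade at high frequency; each zero contributes +20 dB/decade.
Net: 0 zero(s) − 2 pole(s) → -40 dB/decade.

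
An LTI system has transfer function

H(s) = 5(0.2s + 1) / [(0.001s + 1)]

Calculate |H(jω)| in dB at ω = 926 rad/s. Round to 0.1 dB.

At ω = 926 rad/s:
zero (1 + j926·0.2) = 1 + j185.2 → |·| ≈ 185.2, ∠ ≈ 89.69°
pole (1 + j926·0.001) = 1 + j0.926 → |·| ≈ 1.3629, ∠ ≈ 42.80°
|H| = 5 · 185.2 / (1.3629) ≈ 679.43
Gain = 20 log₁₀(679.43) ≈ 56.64 dB

56.6 dB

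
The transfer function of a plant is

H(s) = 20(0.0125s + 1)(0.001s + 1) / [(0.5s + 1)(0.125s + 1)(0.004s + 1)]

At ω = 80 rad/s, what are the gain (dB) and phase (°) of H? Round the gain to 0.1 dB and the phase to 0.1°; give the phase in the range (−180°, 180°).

-23.5 dB, -141.0°

At ω = 80 rad/s:
zero (1 + j80·0.0125) = 1 + j1 → |·| ≈ 1.4142, ∠ ≈ 45.00°
zero (1 + j80·0.001) = 1 + j0.08 → |·| ≈ 1.0032, ∠ ≈ 4.57°
pole (1 + j80·0.5) = 1 + j40 → |·| ≈ 40.012, ∠ ≈ 88.57°
pole (1 + j80·0.125) = 1 + j10 → |·| ≈ 10.05, ∠ ≈ 84.29°
pole (1 + j80·0.004) = 1 + j0.32 → |·| ≈ 1.05, ∠ ≈ 17.74°
|H| = 20 · 1.4142 · 1.0032 / (40.012 · 10.05 · 1.05) ≈ 0.067202
Gain = 20 log₁₀(0.067202) ≈ -23.45 dB
∠H = (45.00° + 4.57°) − (88.57° + 84.29° + 17.74°) = -141.03°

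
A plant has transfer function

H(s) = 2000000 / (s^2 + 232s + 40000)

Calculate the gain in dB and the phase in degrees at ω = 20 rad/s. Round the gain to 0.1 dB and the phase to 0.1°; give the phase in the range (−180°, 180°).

34.0 dB, -6.7°

At s = jω = j20:
quadratic: (j20)² + 232·j20 + 40000 = 39600 + j4640 → |·| ≈ 39871, ∠ ≈ 6.68°
|H| = 2000000 / 39871 ≈ 50.162
Gain = 20 log₁₀(50.162) ≈ 34.01 dB
∠H = 0.00° − 6.68° = -6.68°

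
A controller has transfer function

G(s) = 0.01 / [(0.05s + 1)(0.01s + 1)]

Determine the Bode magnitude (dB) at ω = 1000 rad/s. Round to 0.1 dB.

At ω = 1000 rad/s:
pole (1 + j1000·0.05) = 1 + j50 → |·| ≈ 50.01, ∠ ≈ 88.85°
pole (1 + j1000·0.01) = 1 + j10 → |·| ≈ 10.05, ∠ ≈ 84.29°
|G| = 0.01 · 1 / (50.01 · 10.05) ≈ 1.9897e-05
Gain = 20 log₁₀(1.9897e-05) ≈ -94.02 dB

-94.0 dB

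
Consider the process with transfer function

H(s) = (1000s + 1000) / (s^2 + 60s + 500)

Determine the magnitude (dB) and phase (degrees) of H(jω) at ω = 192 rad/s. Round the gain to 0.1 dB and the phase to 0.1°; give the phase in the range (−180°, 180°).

Substitute s = j192:
Numerator: 1000(j192) + 1000 = 1000 + j192000
Denominator: (j192)^2 + 60(j192) + 500 = -36364 + j11520
|N| = √(1000² + 192000²) ≈ 1.92e+05, ∠N ≈ 89.70°
|D| = √(36364² + 11520²) ≈ 38145, ∠D ≈ 162.42°
|H| = 1.92e+05 / 38145 ≈ 5.0334
Gain = 20 log₁₀(5.0334) ≈ 14.04 dB
∠H = 89.70° − 162.42° = -72.72°

14.0 dB, -72.7°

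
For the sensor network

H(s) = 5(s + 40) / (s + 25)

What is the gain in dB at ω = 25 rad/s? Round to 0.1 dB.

16.5 dB

At s = jω = j25:
zero (s+40): 40 + j25 → |·| = √(40²+25²) = √2225 ≈ 47.17, ∠ = arctan(25/40) ≈ 32.01°
pole (s+25): 25 + j25 → |·| = √(25²+25²) = √1250 ≈ 35.355, ∠ = arctan(25/25) ≈ 45.00°
|H| = 5 · 47.17 / 35.355 ≈ 6.6709
Gain = 20 log₁₀(6.6709) ≈ 16.48 dB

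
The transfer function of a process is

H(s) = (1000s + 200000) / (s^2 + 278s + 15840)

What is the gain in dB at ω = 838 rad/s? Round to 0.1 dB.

Substitute s = j838:
Numerator: 1000(j838) + 200000 = 200000 + j838000
Denominator: (j838)^2 + 278(j838) + 15840 = -686404 + j232964
|N| = √(200000² + 838000²) ≈ 8.6154e+05, ∠N ≈ 76.58°
|D| = √(686404² + 232964²) ≈ 7.2486e+05, ∠D ≈ 161.25°
|H| = 8.6154e+05 / 7.2486e+05 ≈ 1.1886
Gain = 20 log₁₀(1.1886) ≈ 1.50 dB

1.5 dB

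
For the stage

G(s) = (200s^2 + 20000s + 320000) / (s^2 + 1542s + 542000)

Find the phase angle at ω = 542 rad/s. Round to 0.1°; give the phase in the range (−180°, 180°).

96.0°

Substitute s = j542:
Numerator: 200(j542)^2 + 20000(j542) + 320000 = -58432800 + j10840000
Denominator: (j542)^2 + 1542(j542) + 542000 = 248236 + j835764
|N| = √(58432800² + 10840000²) ≈ 5.943e+07, ∠N ≈ 169.49°
|D| = √(248236² + 835764²) ≈ 8.7185e+05, ∠D ≈ 73.46°
∠G = 169.49° − 73.46° = 96.03°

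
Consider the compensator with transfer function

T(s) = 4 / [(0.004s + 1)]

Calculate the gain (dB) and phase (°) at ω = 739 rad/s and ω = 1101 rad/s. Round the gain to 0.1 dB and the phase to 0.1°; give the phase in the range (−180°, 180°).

ω = 739: 2.2 dB, -71.3°; ω = 1101: -1.1 dB, -77.2°

At ω = 739 rad/s:
pole (1 + j739·0.004) = 1 + j2.956 → |·| ≈ 3.1206, ∠ ≈ 71.31°
|T| = 4 · 1 / (3.1206) ≈ 1.2818
Gain = 20 log₁₀(1.2818) ≈ 2.16 dB
∠T = (0°) − (71.31°) = -71.31°

At ω = 1101 rad/s:
pole (1 + j1101·0.004) = 1 + j4.404 → |·| ≈ 4.5161, ∠ ≈ 77.21°
|T| = 4 · 1 / (4.5161) ≈ 0.88572
Gain = 20 log₁₀(0.88572) ≈ -1.05 dB
∠T = (0°) − (77.21°) = -77.21°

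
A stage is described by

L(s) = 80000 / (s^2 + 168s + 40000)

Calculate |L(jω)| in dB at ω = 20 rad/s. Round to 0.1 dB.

At s = jω = j20:
quadratic: (j20)² + 168·j20 + 40000 = 39600 + j3360 → |·| ≈ 39742, ∠ ≈ 4.85°
|L| = 80000 / 39742 ≈ 2.013
Gain = 20 log₁₀(2.013) ≈ 6.08 dB

6.1 dB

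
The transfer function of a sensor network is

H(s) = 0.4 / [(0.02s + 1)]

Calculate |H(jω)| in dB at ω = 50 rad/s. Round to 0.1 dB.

-11.0 dB

At ω = 50 rad/s:
pole (1 + j50·0.02) = 1 + j1 → |·| ≈ 1.4142, ∠ ≈ 45.00°
|H| = 0.4 · 1 / (1.4142) ≈ 0.28285
Gain = 20 log₁₀(0.28285) ≈ -10.97 dB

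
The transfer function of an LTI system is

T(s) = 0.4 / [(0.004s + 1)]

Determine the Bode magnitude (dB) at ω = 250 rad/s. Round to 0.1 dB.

-11.0 dB

At ω = 250 rad/s:
pole (1 + j250·0.004) = 1 + j1 → |·| ≈ 1.4142, ∠ ≈ 45.00°
|T| = 0.4 · 1 / (1.4142) ≈ 0.28285
Gain = 20 log₁₀(0.28285) ≈ -10.97 dB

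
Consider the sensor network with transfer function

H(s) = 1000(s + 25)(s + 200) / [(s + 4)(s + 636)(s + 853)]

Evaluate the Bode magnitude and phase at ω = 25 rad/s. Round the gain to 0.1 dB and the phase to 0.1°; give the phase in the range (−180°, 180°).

-5.7 dB, -32.7°

At s = jω = j25:
zero (s+25): 25 + j25 → |·| = √(25²+25²) = √1250 ≈ 35.355, ∠ = arctan(25/25) ≈ 45.00°
zero (s+200): 200 + j25 → |·| = √(200²+25²) = √40625 ≈ 201.56, ∠ = arctan(25/200) ≈ 7.13°
pole (s+4): 4 + j25 → |·| = √(4²+25²) = √641 ≈ 25.318, ∠ = arctan(25/4) ≈ 80.91°
pole (s+636): 636 + j25 → |·| = √(636²+25²) = √405121 ≈ 636.49, ∠ = arctan(25/636) ≈ 2.25°
pole (s+853): 853 + j25 → |·| = √(853²+25²) = √728234 ≈ 853.37, ∠ = arctan(25/853) ≈ 1.68°
|H| = 1000 · 7126.2 / 1.3752e+07 ≈ 0.51819
Gain = 20 log₁₀(0.51819) ≈ -5.71 dB
∠H = 52.13° − 84.84° = -32.71°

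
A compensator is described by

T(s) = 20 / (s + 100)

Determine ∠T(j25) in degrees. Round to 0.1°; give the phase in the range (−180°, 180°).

Substitute s = j25:
Numerator: 20 = 20 + j0
Denominator: (j25) + 100 = 100 + j25
|N| = √(20² + 0²) ≈ 20, ∠N ≈ 0.00°
|D| = √(100² + 25²) ≈ 103.08, ∠D ≈ 14.04°
∠T = 0.00° − 14.04° = -14.04°

-14.0°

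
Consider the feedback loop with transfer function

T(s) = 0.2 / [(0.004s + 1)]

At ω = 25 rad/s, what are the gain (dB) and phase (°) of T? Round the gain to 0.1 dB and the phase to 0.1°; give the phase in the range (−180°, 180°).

-14.0 dB, -5.7°

At ω = 25 rad/s:
pole (1 + j25·0.004) = 1 + j0.1 → |·| ≈ 1.005, ∠ ≈ 5.71°
|T| = 0.2 · 1 / (1.005) ≈ 0.199
Gain = 20 log₁₀(0.199) ≈ -14.02 dB
∠T = (0°) − (5.71°) = -5.71°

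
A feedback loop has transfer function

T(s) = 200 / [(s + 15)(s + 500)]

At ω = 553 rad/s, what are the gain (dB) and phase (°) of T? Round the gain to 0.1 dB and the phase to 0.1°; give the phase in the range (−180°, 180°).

-66.3 dB, -136.3°

At s = jω = j553:
pole (s+15): 15 + j553 → |·| = √(15²+553²) = √306034 ≈ 553.2, ∠ = arctan(553/15) ≈ 88.45°
pole (s+500): 500 + j553 → |·| = √(500²+553²) = √555809 ≈ 745.53, ∠ = arctan(553/500) ≈ 47.88°
|T| = 200 / 4.1243e+05 ≈ 0.00048493
Gain = 20 log₁₀(0.00048493) ≈ -66.29 dB
∠T = 0.00° − 136.33° = -136.33°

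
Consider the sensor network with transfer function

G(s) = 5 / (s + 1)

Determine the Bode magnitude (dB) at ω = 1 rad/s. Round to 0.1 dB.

11.0 dB

At s = jω = j1:
pole (s+1): 1 + j1 → |·| = √(1²+1²) = √2 ≈ 1.4142, ∠ = arctan(1/1) ≈ 45.00°
|G| = 5 / 1.4142 ≈ 3.5356
Gain = 20 log₁₀(3.5356) ≈ 10.97 dB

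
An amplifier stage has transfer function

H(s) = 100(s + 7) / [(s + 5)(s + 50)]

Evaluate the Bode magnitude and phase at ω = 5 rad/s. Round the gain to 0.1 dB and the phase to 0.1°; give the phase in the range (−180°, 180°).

7.7 dB, -15.2°

At s = jω = j5:
zero (s+7): 7 + j5 → |·| = √(7²+5²) = √74 ≈ 8.6023, ∠ = arctan(5/7) ≈ 35.54°
pole (s+5): 5 + j5 → |·| = √(5²+5²) = √50 ≈ 7.0711, ∠ = arctan(5/5) ≈ 45.00°
pole (s+50): 50 + j5 → |·| = √(50²+5²) = √2525 ≈ 50.249, ∠ = arctan(5/50) ≈ 5.71°
|H| = 100 · 8.6023 / 355.32 ≈ 2.421
Gain = 20 log₁₀(2.421) ≈ 7.68 dB
∠H = 35.54° − 50.71° = -15.17°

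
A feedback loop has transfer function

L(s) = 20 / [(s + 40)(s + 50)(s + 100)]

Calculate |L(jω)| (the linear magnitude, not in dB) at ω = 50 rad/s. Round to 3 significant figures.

At s = jω = j50:
pole (s+40): 40 + j50 → |·| = √(40²+50²) = √4100 ≈ 64.031, ∠ = arctan(50/40) ≈ 51.34°
pole (s+50): 50 + j50 → |·| = √(50²+50²) = √5000 ≈ 70.711, ∠ = arctan(50/50) ≈ 45.00°
pole (s+100): 100 + j50 → |·| = √(100²+50²) = √12500 ≈ 111.8, ∠ = arctan(50/100) ≈ 26.57°
|L| = 20 / 5.062e+05 ≈ 3.951e-05

3.95e-05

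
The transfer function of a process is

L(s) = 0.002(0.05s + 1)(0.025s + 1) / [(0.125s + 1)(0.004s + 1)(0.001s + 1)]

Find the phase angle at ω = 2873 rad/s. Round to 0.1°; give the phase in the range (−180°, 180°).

At ω = 2873 rad/s:
zero (1 + j2873·0.05) = 1 + j143.65 → |·| ≈ 143.65, ∠ ≈ 89.60°
zero (1 + j2873·0.025) = 1 + j71.825 → |·| ≈ 71.832, ∠ ≈ 89.20°
pole (1 + j2873·0.125) = 1 + j359.125 → |·| ≈ 359.13, ∠ ≈ 89.84°
pole (1 + j2873·0.004) = 1 + j11.492 → |·| ≈ 11.535, ∠ ≈ 85.03°
pole (1 + j2873·0.001) = 1 + j2.873 → |·| ≈ 3.0421, ∠ ≈ 70.81°
∠L = (89.60° + 89.20°) − (89.84° + 85.03° + 70.81°) = -66.88°

-66.9°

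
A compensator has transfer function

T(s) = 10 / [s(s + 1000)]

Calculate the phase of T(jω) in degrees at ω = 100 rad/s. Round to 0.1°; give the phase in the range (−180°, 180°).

-95.7°

At s = jω = j100:
pole (s+1000): 1000 + j100 → |·| = √(1000²+100²) = √1010000 ≈ 1005, ∠ = arctan(100/1000) ≈ 5.71°
pole at origin: |s| = 100, ∠ = 90.00° (in denominator)
∠T = 0.00° − 95.71° = -95.71°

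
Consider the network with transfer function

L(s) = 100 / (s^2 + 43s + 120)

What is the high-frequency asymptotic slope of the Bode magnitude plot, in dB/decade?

Each pole contributes −20 dB/decade at high frequency; each zero contributes +20 dB/decade.
Net: 0 zero(s) − 2 pole(s) → -40 dB/decade.

-40 dB/decade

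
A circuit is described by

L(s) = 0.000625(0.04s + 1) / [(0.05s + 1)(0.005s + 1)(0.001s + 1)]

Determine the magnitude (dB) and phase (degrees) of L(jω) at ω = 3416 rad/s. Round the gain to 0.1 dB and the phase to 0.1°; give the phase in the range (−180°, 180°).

-101.7 dB, -160.4°

At ω = 3416 rad/s:
zero (1 + j3416·0.04) = 1 + j136.64 → |·| ≈ 136.64, ∠ ≈ 89.58°
pole (1 + j3416·0.05) = 1 + j170.8 → |·| ≈ 170.8, ∠ ≈ 89.66°
pole (1 + j3416·0.005) = 1 + j17.08 → |·| ≈ 17.109, ∠ ≈ 86.65°
pole (1 + j3416·0.001) = 1 + j3.416 → |·| ≈ 3.5594, ∠ ≈ 73.68°
|L| = 0.000625 · 136.64 / (170.8 · 17.109 · 3.5594) ≈ 8.2105e-06
Gain = 20 log₁₀(8.2105e-06) ≈ -101.71 dB
∠L = (89.58°) − (89.66° + 86.65° + 73.68°) = -160.41°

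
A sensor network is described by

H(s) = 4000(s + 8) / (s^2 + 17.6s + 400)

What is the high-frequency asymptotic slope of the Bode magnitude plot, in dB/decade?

-20 dB/decade

Each pole contributes −20 dB/decade at high frequency; each zero contributes +20 dB/decade.
Net: 1 zero(s) − 2 pole(s) → -20 dB/decade.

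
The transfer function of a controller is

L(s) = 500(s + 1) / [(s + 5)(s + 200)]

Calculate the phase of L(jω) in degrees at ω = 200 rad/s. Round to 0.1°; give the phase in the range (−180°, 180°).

At s = jω = j200:
zero (s+1): 1 + j200 → |·| = √(1²+200²) = √40001 ≈ 200, ∠ = arctan(200/1) ≈ 89.71°
pole (s+5): 5 + j200 → |·| = √(5²+200²) = √40025 ≈ 200.06, ∠ = arctan(200/5) ≈ 88.57°
pole (s+200): 200 + j200 → |·| = √(200²+200²) = √80000 ≈ 282.84, ∠ = arctan(200/200) ≈ 45.00°
∠L = 89.71° − 133.57° = -43.86°

-43.9°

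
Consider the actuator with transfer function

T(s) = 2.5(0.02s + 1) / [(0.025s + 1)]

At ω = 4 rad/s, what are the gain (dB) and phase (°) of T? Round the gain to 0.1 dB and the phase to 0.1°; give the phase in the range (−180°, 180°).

At ω = 4 rad/s:
zero (1 + j4·0.02) = 1 + j0.08 → |·| ≈ 1.0032, ∠ ≈ 4.57°
pole (1 + j4·0.025) = 1 + j0.1 → |·| ≈ 1.005, ∠ ≈ 5.71°
|T| = 2.5 · 1.0032 / (1.005) ≈ 2.4955
Gain = 20 log₁₀(2.4955) ≈ 7.94 dB
∠T = (4.57°) − (5.71°) = -1.14°

7.9 dB, -1.1°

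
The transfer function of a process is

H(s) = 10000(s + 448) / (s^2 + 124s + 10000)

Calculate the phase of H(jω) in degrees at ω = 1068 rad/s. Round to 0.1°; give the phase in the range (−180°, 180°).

-106.1°

At s = jω = j1068:
zero (s+448): 448 + j1068 → |·| = √(448²+1068²) = √1341328 ≈ 1158.2, ∠ = arctan(1068/448) ≈ 67.24°
quadratic: (j1068)² + 124·j1068 + 10000 = -1130624 + j132432 → |·| ≈ 1.1384e+06, ∠ ≈ 173.32°
∠H = 67.24° − 173.32° = -106.08°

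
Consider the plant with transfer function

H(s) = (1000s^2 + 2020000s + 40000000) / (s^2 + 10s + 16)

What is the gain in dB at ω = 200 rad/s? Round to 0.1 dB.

Substitute s = j200:
Numerator: 1000(j200)^2 + 2020000(j200) + 40000000 = 0 + j404000000
Denominator: (j200)^2 + 10(j200) + 16 = -39984 + j2000
|N| = √(0² + 404000000²) ≈ 4.04e+08, ∠N ≈ 90.00°
|D| = √(39984² + 2000²) ≈ 40034, ∠D ≈ 177.14°
|H| = 4.04e+08 / 40034 ≈ 10091
Gain = 20 log₁₀(10091) ≈ 80.08 dB

80.1 dB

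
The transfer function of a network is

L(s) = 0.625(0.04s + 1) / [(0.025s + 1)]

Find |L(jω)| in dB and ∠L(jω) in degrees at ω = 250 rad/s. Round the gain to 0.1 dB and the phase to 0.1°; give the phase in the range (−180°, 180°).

-0.1 dB, 3.4°

At ω = 250 rad/s:
zero (1 + j250·0.04) = 1 + j10 → |·| ≈ 10.05, ∠ ≈ 84.29°
pole (1 + j250·0.025) = 1 + j6.25 → |·| ≈ 6.3295, ∠ ≈ 80.91°
|L| = 0.625 · 10.05 / (6.3295) ≈ 0.99238
Gain = 20 log₁₀(0.99238) ≈ -0.07 dB
∠L = (84.29°) − (80.91°) = 3.38°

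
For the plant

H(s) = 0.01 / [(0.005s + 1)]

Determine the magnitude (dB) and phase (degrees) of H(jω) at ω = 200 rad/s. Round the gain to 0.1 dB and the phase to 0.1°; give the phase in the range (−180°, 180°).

At ω = 200 rad/s:
pole (1 + j200·0.005) = 1 + j1 → |·| ≈ 1.4142, ∠ ≈ 45.00°
|H| = 0.01 · 1 / (1.4142) ≈ 0.0070711
Gain = 20 log₁₀(0.0070711) ≈ -43.01 dB
∠H = (0°) − (45.00°) = -45.00°

-43.0 dB, -45.0°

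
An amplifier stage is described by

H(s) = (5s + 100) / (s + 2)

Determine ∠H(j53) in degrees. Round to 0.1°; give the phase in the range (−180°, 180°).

Substitute s = j53:
Numerator: 5(j53) + 100 = 100 + j265
Denominator: (j53) + 2 = 2 + j53
|N| = √(100² + 265²) ≈ 283.24, ∠N ≈ 69.33°
|D| = √(2² + 53²) ≈ 53.038, ∠D ≈ 87.84°
∠H = 69.33° − 87.84° = -18.51°

-18.5°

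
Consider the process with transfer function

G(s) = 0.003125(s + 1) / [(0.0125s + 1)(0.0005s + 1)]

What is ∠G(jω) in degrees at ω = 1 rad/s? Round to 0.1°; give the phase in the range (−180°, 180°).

44.3°

At ω = 1 rad/s:
zero (1 + j1·1) = 1 + j1 → |·| ≈ 1.4142, ∠ ≈ 45.00°
pole (1 + j1·0.0125) = 1 + j0.0125 → |·| ≈ 1.0001, ∠ ≈ 0.72°
pole (1 + j1·0.0005) = 1 + j0.0005 → |·| ≈ 1, ∠ ≈ 0.03°
∠G = (45.00°) − (0.72° + 0.03°) = 44.25°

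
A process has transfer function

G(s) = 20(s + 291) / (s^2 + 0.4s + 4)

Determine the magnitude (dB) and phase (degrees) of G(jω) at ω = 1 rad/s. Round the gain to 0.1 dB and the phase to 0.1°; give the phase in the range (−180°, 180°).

At s = jω = j1:
zero (s+291): 291 + j1 → |·| = √(291²+1²) = √84682 ≈ 291, ∠ = arctan(1/291) ≈ 0.20°
quadratic: (j1)² + 0.4·j1 + 4 = 3 + j0.4 → |·| ≈ 3.0265, ∠ ≈ 7.59°
|G| = 20 · 291 / 3.0265 ≈ 1923
Gain = 20 log₁₀(1923) ≈ 65.68 dB
∠G = 0.20° − 7.59° = -7.39°

65.7 dB, -7.4°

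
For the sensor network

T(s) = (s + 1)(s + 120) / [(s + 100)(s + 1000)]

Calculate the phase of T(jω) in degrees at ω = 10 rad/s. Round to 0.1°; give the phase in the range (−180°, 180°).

At s = jω = j10:
zero (s+1): 1 + j10 → |·| = √(1²+10²) = √101 ≈ 10.05, ∠ = arctan(10/1) ≈ 84.29°
zero (s+120): 120 + j10 → |·| = √(120²+10²) = √14500 ≈ 120.42, ∠ = arctan(10/120) ≈ 4.76°
pole (s+100): 100 + j10 → |·| = √(100²+10²) = √10100 ≈ 100.5, ∠ = arctan(10/100) ≈ 5.71°
pole (s+1000): 1000 + j10 → |·| = √(1000²+10²) = √1000100 ≈ 1000, ∠ = arctan(10/1000) ≈ 0.57°
∠T = 89.05° − 6.28° = 82.77°

82.8°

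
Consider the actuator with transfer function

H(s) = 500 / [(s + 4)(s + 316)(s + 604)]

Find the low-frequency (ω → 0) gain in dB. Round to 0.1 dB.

-63.7 dB

H(0) = 500 / (4·316·604) ≈ 0.00065492
20 log₁₀(0.00065492) ≈ -63.68 dB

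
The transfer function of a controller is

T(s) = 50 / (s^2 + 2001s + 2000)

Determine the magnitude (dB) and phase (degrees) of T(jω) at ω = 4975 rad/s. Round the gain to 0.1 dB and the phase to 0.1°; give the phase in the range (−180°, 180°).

-114.5 dB, -158.1°

Substitute s = j4975:
Numerator: 50 = 50 + j0
Denominator: (j4975)^2 + 2001(j4975) + 2000 = -24748625 + j9954975
|N| = √(50² + 0²) ≈ 50, ∠N ≈ 0.00°
|D| = √(24748625² + 9954975²) ≈ 2.6676e+07, ∠D ≈ 158.09°
|T| = 50 / 2.6676e+07 ≈ 1.8743e-06
Gain = 20 log₁₀(1.8743e-06) ≈ -114.54 dB
∠T = 0.00° − 158.09° = -158.09°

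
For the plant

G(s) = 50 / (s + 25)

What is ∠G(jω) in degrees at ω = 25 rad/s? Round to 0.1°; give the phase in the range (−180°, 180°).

-45.0°

Substitute s = j25:
Numerator: 50 = 50 + j0
Denominator: (j25) + 25 = 25 + j25
|N| = √(50² + 0²) ≈ 50, ∠N ≈ 0.00°
|D| = √(25² + 25²) ≈ 35.355, ∠D ≈ 45.00°
∠G = 0.00° − 45.00° = -45.00°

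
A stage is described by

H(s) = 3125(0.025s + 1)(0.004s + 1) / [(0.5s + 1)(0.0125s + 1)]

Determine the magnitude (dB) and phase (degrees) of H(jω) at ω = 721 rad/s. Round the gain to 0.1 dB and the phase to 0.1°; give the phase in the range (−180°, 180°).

34.4 dB, -15.8°

At ω = 721 rad/s:
zero (1 + j721·0.025) = 1 + j18.025 → |·| ≈ 18.053, ∠ ≈ 86.82°
zero (1 + j721·0.004) = 1 + j2.884 → |·| ≈ 3.0525, ∠ ≈ 70.88°
pole (1 + j721·0.5) = 1 + j360.5 → |·| ≈ 360.5, ∠ ≈ 89.84°
pole (1 + j721·0.0125) = 1 + j9.0125 → |·| ≈ 9.0678, ∠ ≈ 83.67°
|H| = 3125 · 18.053 · 3.0525 / (360.5 · 9.0678) ≈ 52.68
Gain = 20 log₁₀(52.68) ≈ 34.43 dB
∠H = (86.82° + 70.88°) − (89.84° + 83.67°) = -15.81°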